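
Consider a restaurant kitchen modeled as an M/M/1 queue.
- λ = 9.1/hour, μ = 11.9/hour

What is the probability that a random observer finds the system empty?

ρ = λ/μ = 9.1/11.9 = 0.7647
P(0) = 1 - ρ = 1 - 0.7647 = 0.2353
The server is idle 23.53% of the time.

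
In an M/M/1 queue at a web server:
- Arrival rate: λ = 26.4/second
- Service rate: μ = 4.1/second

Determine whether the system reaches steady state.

Stability requires ρ = λ/(cμ) < 1
ρ = 26.4/(1 × 4.1) = 26.4/4.10 = 6.4390
Since 6.4390 ≥ 1, the system is UNSTABLE.
Queue grows without bound. Need μ > λ = 26.4.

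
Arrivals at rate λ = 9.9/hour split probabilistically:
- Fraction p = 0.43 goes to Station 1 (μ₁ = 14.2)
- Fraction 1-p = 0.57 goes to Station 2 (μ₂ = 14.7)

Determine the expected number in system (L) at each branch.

Effective rates: λ₁ = 9.9×0.43 = 4.257, λ₂ = 9.9×0.57 = 5.643
Station 1: ρ₁ = 4.257/14.2 = 0.29979, L₁ = ρ₁/(1-ρ₁) = 0.29979/(1-0.29979) = 0.4281
Station 2: ρ₂ = 5.643/14.7 = 0.3839, L₂ = ρ₂/(1-ρ₂) = 0.3839/(1-0.3839) = 0.6231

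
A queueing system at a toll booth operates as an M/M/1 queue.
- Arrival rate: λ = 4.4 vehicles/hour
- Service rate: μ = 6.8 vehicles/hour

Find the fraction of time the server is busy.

Server utilization: ρ = λ/μ
ρ = 4.4/6.8 = 0.6471
The server is busy 64.71% of the time.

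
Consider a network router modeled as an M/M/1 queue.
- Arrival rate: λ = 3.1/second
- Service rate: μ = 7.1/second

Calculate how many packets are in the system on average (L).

ρ = λ/μ = 3.1/7.1 = 0.4366
For M/M/1: L = λ/(μ-λ)
L = 3.1/(7.1-3.1) = 3.1/4.00
L = 0.7750 packets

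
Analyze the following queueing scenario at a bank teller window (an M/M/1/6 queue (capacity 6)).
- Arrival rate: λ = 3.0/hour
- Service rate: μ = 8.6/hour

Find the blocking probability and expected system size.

ρ = λ/μ = 3.0/8.6 = 0.34884
P₀ = (1-ρ)/(1-ρ^(K+1)) = (1-0.34884)/(1-0.34884^7) = 0.6512/0.9994 = 0.6516
P_K = P₀×ρ^K = 0.6516 × 0.34884^6 = 0.6516 × 0.001802 = 0.001174
Blocking probability P_6 = 0.001174 (0.12%)
L = ρ[1 - (K+1)ρ^K + Kρ^(K+1)] / [(1-ρ)(1-ρ^(K+1))]
L = 0.34884 × (1 - 7×0.001802 + 6×0.0006286) / ((1 - 0.34884) × (1 - 0.0006286)) = 0.5313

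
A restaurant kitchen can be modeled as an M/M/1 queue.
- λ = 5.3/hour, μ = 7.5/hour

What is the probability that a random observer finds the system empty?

ρ = λ/μ = 5.3/7.5 = 0.7067
P(0) = 1 - ρ = 1 - 0.7067 = 0.2933
The server is idle 29.33% of the time.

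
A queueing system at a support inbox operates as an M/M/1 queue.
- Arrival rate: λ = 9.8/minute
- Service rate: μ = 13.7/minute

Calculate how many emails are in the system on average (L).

ρ = λ/μ = 9.8/13.7 = 0.7153
For M/M/1: L = λ/(μ-λ)
L = 9.8/(13.7-9.8) = 9.8/3.90
L = 2.5128 emails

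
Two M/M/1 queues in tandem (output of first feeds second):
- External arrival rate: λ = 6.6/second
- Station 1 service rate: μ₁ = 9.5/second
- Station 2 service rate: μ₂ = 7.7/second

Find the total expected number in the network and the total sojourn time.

By Jackson's theorem, each station behaves as independent M/M/1.
Station 1: ρ₁ = 6.6/9.5 = 0.6947, L₁ = ρ₁/(1-ρ₁) = λ/(μ₁-λ) = 6.6/2.90 = 2.2759
Station 2: ρ₂ = 6.6/7.7 = 0.8571, L₂ = ρ₂/(1-ρ₂) = λ/(μ₂-λ) = 6.6/1.10 = 6.0000
Total: L = L₁ + L₂ = 2.2759 + 6.0000 = 8.2759
W = L/λ = 8.2759/6.6 = 1.2539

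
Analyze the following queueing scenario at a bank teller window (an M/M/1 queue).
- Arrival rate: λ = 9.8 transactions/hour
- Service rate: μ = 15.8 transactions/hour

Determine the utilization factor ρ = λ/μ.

Server utilization: ρ = λ/μ
ρ = 9.8/15.8 = 0.6203
The server is busy 62.03% of the time.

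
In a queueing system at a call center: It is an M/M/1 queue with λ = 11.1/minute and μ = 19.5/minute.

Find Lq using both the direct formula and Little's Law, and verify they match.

Method 1 (direct): Lq = λ²/(μ(μ-λ)) = 123.21/(19.5 × 8.40) = 0.7522

Method 2 (Little's Law):
W = 1/(μ-λ) = 1/8.40 = 0.11905
Wq = W - 1/μ = 0.11905 - 0.051282 = 0.06777
Lq = λWq = 11.1 × 0.06777 = 0.7522 ✔ (matches Method 1)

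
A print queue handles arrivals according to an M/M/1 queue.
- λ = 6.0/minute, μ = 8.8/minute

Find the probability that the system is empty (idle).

ρ = λ/μ = 6.0/8.8 = 0.6818
P(0) = 1 - ρ = 1 - 0.6818 = 0.3182
The server is idle 31.82% of the time.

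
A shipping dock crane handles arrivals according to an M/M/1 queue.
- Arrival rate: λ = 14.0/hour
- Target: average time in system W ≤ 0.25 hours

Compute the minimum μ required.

For M/M/1: W = 1/(μ-λ)
Need W ≤ 0.25, so 1/(μ-λ) ≤ 0.25
μ - λ ≥ 1/0.25 = 4.0000
μ ≥ 14.0 + 4.0000 = 18.0000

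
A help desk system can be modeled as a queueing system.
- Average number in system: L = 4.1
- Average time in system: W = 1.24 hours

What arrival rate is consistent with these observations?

Little's Law: L = λW, so λ = L/W
λ = 4.1/1.24 = 3.3065 tickets/hour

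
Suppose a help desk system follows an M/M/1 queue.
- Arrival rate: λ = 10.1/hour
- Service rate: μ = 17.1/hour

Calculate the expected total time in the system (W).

First, compute utilization: ρ = λ/μ = 10.1/17.1 = 0.5906
For M/M/1: W = 1/(μ-λ)
W = 1/(17.1-10.1) = 1/7.00
W = 0.1429 hours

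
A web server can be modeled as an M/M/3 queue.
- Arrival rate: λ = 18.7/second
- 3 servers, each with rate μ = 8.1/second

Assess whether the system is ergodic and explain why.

Stability requires ρ = λ/(cμ) < 1
ρ = 18.7/(3 × 8.1) = 18.7/24.30 = 0.7695
Since 0.7695 < 1, the system is STABLE.
The servers are busy 76.95% of the time.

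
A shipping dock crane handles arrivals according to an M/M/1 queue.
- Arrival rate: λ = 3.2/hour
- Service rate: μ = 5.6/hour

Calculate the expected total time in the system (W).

First, compute utilization: ρ = λ/μ = 3.2/5.6 = 0.5714
For M/M/1: W = 1/(μ-λ)
W = 1/(5.6-3.2) = 1/2.40
W = 0.4167 hours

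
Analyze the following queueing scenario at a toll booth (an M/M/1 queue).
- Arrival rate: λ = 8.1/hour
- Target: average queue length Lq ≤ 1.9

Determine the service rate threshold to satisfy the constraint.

For M/M/1: Lq = λ²/(μ(μ-λ))
Need Lq ≤ 1.9, i.e. μ(μ-λ) ≥ λ²/1.9
μ² - 8.1μ - 65.61/1.9 ≥ 0  →  μ² - 8.1μ - 34.53158 ≥ 0
Quadratic formula (positive root): μ = [λ + √(λ² + 4×34.53158)]/2
Discriminant: 65.61 + 4×34.53158 = 203.7363, √203.7363 = 14.2736
μ ≥ (8.1 + 14.2736)/2 = 11.1868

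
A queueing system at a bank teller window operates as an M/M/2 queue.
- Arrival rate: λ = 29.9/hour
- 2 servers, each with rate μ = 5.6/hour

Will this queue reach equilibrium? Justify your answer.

Stability requires ρ = λ/(cμ) < 1
ρ = 29.9/(2 × 5.6) = 29.9/11.20 = 2.6696
Since 2.6696 ≥ 1, the system is UNSTABLE.
Need c > λ/μ = 29.9/5.6 = 5.34.
Minimum servers needed: c = 6.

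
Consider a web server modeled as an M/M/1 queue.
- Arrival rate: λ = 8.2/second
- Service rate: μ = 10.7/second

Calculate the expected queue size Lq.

ρ = λ/μ = 8.2/10.7 = 0.7664
For M/M/1: Lq = λ²/(μ(μ-λ))
Lq = 67.24/(10.7 × 2.50)
Lq = 2.5136 requests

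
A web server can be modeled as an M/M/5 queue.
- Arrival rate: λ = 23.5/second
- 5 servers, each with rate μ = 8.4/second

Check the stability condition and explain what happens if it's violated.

Stability requires ρ = λ/(cμ) < 1
ρ = 23.5/(5 × 8.4) = 23.5/42.00 = 0.5595
Since 0.5595 < 1, the system is STABLE.
The servers are busy 55.95% of the time.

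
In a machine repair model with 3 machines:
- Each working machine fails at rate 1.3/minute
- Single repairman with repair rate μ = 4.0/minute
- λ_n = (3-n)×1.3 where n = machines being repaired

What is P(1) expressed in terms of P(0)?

P(1)/P(0) = ∏_{i=0}^{1-1} λ_i/μ_{i+1}
= (3-0)×1.3/4.0
= 0.9750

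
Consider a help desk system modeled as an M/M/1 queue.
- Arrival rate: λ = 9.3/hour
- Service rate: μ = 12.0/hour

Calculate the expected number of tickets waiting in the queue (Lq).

ρ = λ/μ = 9.3/12.0 = 0.7750
For M/M/1: Lq = λ²/(μ(μ-λ))
Lq = 86.49/(12.0 × 2.70)
Lq = 2.6694 tickets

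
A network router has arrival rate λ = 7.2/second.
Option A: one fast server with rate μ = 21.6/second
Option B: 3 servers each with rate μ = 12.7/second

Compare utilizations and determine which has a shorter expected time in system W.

Option A: single server μ = 21.6 (M/M/1)
  ρ_A = 7.2/21.6 = 0.3333
  W_A = 1/(μ-λ) = 1/(21.6-7.2) = 1/14.40 = 0.06944

Option B: 3 servers μ = 12.7 (M/M/3)
  ρ_B = λ/(cμ) = 7.2/(3×12.7) = 0.1890
  Offered load a = λ/μ = cρ = 7.2/12.7 = 0.5669
  P₀ = [ Σₙ₌₀^2 aⁿ/n! + a^3/(3!(1-ρ)) ]⁻¹
  Σ = a^0/0! + a^1/1! + a^2/2! = 1.0000 + 0.5669 + 0.1607 = 1.7276
  a^3/(3!(1-ρ)) = 0.18222/(6 × 0.81102) = 0.03745
  P₀ = 1/(1.72763 + 0.0374457) = 0.5665
  Lq = P₀·a^3·ρ / (3!(1-ρ)²) = 0.5665 × 0.1822 × 0.1890 / (6 × 0.6578) = 0.004943
  Wq_B = Lq/λ = 0.0049432/7.2 = 0.0006866
  W_B = Wq_B + 1/μ = 0.0006866 + 0.07874 = 0.07943

Since W_A = 0.06944 < W_B = 0.07943, Option A (single fast server) has the shorter time in system.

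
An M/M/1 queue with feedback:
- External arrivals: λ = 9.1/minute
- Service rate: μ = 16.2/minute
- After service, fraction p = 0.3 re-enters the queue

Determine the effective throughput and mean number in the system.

Effective arrival rate: λ_eff = λ/(1-p) = 9.1/(1-0.3) = 9.1/0.70 = 13.0000
ρ = λ_eff/μ = 13.0000/16.2 = 0.80247
L = ρ/(1-ρ) = 0.80247/(1-0.80247) = 4.0625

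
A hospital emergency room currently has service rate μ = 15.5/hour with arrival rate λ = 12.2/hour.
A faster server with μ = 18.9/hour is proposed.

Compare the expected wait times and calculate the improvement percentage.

System 1: ρ₁ = 12.2/15.5 = 0.7871, W₁ = 1/(15.5-12.2) = 0.30303
System 2: ρ₂ = 12.2/18.9 = 0.6455, W₂ = 1/(18.9-12.2) = 0.14925
Improvement: (W₁-W₂)/W₁ = (0.30303-0.14925)/0.30303 = 50.75%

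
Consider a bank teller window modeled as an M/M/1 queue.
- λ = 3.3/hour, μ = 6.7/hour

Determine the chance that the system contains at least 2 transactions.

ρ = λ/μ = 3.3/6.7 = 0.4925
P(N ≥ n) = ρⁿ
P(N ≥ 2) = 0.4925^2
P(N ≥ 2) = 0.2426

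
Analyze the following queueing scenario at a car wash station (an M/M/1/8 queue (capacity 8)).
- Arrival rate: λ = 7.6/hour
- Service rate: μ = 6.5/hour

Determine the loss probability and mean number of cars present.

ρ = λ/μ = 7.6/6.5 = 1.169231
P₀ = (1-ρ)/(1-ρ^(K+1)) = (1-1.169231)/(1-1.169231^9) = -0.16923/-3.0842 = 0.05487
P_K = P₀×ρ^K = 0.05487 × 1.169231^8 = 0.05487 × 3.4930 = 0.1917
Blocking probability P_8 = 0.1917 (19.17%)
L = ρ[1 - (K+1)ρ^K + Kρ^(K+1)] / [(1-ρ)(1-ρ^(K+1))]
L = 1.169231 × (1 - 9×3.49303 + 8×4.08416) / ((1 - 1.169231) × (1 - 4.08416)) = 5.0091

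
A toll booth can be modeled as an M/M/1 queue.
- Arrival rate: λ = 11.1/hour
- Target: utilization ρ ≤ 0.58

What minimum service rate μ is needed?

ρ = λ/μ, so μ = λ/ρ
μ ≥ 11.1/0.58 = 19.1379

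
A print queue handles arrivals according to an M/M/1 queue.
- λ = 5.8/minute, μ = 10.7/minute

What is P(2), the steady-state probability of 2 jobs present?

ρ = λ/μ = 5.8/10.7 = 0.5421
P(n) = (1-ρ)ρⁿ
P(2) = (1-0.5421) × 0.5421^2
P(2) = 0.4579 × 0.2939
P(2) = 0.1346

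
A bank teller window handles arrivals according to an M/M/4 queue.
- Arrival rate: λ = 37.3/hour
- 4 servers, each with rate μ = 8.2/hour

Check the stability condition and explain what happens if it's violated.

Stability requires ρ = λ/(cμ) < 1
ρ = 37.3/(4 × 8.2) = 37.3/32.80 = 1.1372
Since 1.1372 ≥ 1, the system is UNSTABLE.
Need c > λ/μ = 37.3/8.2 = 4.55.
Minimum servers needed: c = 5.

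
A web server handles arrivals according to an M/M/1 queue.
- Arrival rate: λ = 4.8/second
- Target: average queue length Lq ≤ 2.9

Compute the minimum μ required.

For M/M/1: Lq = λ²/(μ(μ-λ))
Need Lq ≤ 2.9, i.e. μ(μ-λ) ≥ λ²/2.9
μ² - 4.8μ - 23.04/2.9 ≥ 0  →  μ² - 4.8μ - 7.94483 ≥ 0
Quadratic formula (positive root): μ = [λ + √(λ² + 4×7.94483)]/2
Discriminant: 23.04 + 4×7.94483 = 54.8193, √54.8193 = 7.4040
μ ≥ (4.8 + 7.4040)/2 = 6.1020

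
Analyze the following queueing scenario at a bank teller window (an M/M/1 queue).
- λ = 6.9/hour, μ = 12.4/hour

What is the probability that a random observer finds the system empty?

ρ = λ/μ = 6.9/12.4 = 0.5565
P(0) = 1 - ρ = 1 - 0.5565 = 0.4435
The server is idle 44.35% of the time.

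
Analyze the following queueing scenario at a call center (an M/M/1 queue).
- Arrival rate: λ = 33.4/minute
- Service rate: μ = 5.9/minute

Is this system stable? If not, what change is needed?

Stability requires ρ = λ/(cμ) < 1
ρ = 33.4/(1 × 5.9) = 33.4/5.90 = 5.6610
Since 5.6610 ≥ 1, the system is UNSTABLE.
Queue grows without bound. Need μ > λ = 33.4.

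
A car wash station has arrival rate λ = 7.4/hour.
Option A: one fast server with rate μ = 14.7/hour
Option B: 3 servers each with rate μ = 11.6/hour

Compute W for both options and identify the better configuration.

Option A: single server μ = 14.7 (M/M/1)
  ρ_A = 7.4/14.7 = 0.5034
  W_A = 1/(μ-λ) = 1/(14.7-7.4) = 1/7.30 = 0.1370

Option B: 3 servers μ = 11.6 (M/M/3)
  ρ_B = λ/(cμ) = 7.4/(3×11.6) = 0.2126
  Offered load a = λ/μ = cρ = 7.4/11.6 = 0.6379
  P₀ = [ Σₙ₌₀^2 aⁿ/n! + a^3/(3!(1-ρ)) ]⁻¹
  Σ = a^0/0! + a^1/1! + a^2/2! = 1.0000 + 0.6379 + 0.2035 = 1.8414
  a^3/(3!(1-ρ)) = 0.2596/(6 × 0.7874) = 0.05495
  P₀ = 1/(1.8414 + 0.05495) = 0.5273
  Lq = P₀·a^3·ρ / (3!(1-ρ)²) = 0.52733 × 0.25961 × 0.21264 / (6 × 0.61993) = 0.007826
  Wq_B = Lq/λ = 0.007826/7.4 = 0.0010576
  W_B = Wq_B + 1/μ = 0.0010576 + 0.086207 = 0.08726

Since W_B = 0.08726 < W_A = 0.1370, Option B (multiple servers) has the shorter time in system.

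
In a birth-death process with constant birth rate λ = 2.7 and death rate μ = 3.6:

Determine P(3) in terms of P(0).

For constant rates: P(n)/P(0) = (λ/μ)^n
P(3)/P(0) = (2.7/3.6)^3 = 0.7500^3 = 0.4219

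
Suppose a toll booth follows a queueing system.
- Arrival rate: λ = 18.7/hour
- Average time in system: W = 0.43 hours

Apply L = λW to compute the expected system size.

Little's Law: L = λW
L = 18.7 × 0.43 = 8.0410 vehicles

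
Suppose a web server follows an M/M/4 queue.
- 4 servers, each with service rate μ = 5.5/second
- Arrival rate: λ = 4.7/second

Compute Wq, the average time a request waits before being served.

Traffic intensity: ρ = λ/(cμ) = 4.7/(4×5.5) = 0.2136
Since ρ = 0.2136 < 1, system is stable.
Offered load a = λ/μ = cρ = 4.7/5.5 = 0.8545
P₀ = [ Σₙ₌₀^3 aⁿ/n! + a^4/(4!(1-ρ)) ]⁻¹
Σ = a^0/0! + a^1/1! + a^2/2! + a^3/3! = 1.0000 + 0.85455 + 0.36512 + 0.10401 = 2.3237
a^4/(4!(1-ρ)) = 0.5333/(24 × 0.7864) = 0.02826
P₀ = 1/(2.3237 + 0.02826) = 0.4252
Lq = P₀·a^4·ρ / (4!(1-ρ)²) = 0.4252 × 0.5333 × 0.2136 / (24 × 0.6184) = 0.003264
Wq = Lq/λ = 0.0032639/4.7 = 0.0006944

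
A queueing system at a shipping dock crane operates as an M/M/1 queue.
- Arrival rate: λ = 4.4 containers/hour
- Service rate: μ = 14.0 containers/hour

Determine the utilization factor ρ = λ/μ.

Server utilization: ρ = λ/μ
ρ = 4.4/14.0 = 0.3143
The server is busy 31.43% of the time.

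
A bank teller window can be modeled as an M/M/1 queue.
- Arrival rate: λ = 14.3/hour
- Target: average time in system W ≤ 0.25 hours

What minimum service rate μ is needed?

For M/M/1: W = 1/(μ-λ)
Need W ≤ 0.25, so 1/(μ-λ) ≤ 0.25
μ - λ ≥ 1/0.25 = 4.0000
μ ≥ 14.3 + 4.0000 = 18.3000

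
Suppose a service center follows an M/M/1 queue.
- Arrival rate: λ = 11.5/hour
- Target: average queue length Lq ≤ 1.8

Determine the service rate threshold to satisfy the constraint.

For M/M/1: Lq = λ²/(μ(μ-λ))
Need Lq ≤ 1.8, i.e. μ(μ-λ) ≥ λ²/1.8
μ² - 11.5μ - 132.25/1.8 ≥ 0  →  μ² - 11.5μ - 73.47222 ≥ 0
Quadratic formula (positive root): μ = [λ + √(λ² + 4×73.47222)]/2
Discriminant: 132.25 + 4×73.47222 = 426.1389, √426.1389 = 20.6431
μ ≥ (11.5 + 20.6431)/2 = 16.0716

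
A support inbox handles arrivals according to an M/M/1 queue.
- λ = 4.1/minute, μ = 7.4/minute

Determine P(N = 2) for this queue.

ρ = λ/μ = 4.1/7.4 = 0.5541
P(n) = (1-ρ)ρⁿ
P(2) = (1-0.5541) × 0.5541^2
P(2) = 0.4459 × 0.3070
P(2) = 0.1369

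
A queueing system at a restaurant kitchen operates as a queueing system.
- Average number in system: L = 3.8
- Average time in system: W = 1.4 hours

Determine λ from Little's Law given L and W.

Little's Law: L = λW, so λ = L/W
λ = 3.8/1.4 = 2.7143 orders/hour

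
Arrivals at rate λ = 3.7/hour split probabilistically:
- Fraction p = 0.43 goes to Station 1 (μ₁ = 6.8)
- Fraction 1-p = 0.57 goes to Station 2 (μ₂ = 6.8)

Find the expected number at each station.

Effective rates: λ₁ = 3.7×0.43 = 1.591, λ₂ = 3.7×0.57 = 2.109
Station 1: ρ₁ = 1.591/6.8 = 0.23397, L₁ = ρ₁/(1-ρ₁) = 0.23397/(1-0.23397) = 0.3054
Station 2: ρ₂ = 2.109/6.8 = 0.31015, L₂ = ρ₂/(1-ρ₂) = 0.31015/(1-0.31015) = 0.4496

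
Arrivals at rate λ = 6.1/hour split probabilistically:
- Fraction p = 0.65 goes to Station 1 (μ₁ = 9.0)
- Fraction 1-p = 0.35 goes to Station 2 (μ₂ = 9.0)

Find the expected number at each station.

Effective rates: λ₁ = 6.1×0.65 = 3.965, λ₂ = 6.1×0.35 = 2.135
Station 1: ρ₁ = 3.965/9.0 = 0.44056, L₁ = ρ₁/(1-ρ₁) = 0.44056/(1-0.44056) = 0.7875
Station 2: ρ₂ = 2.135/9.0 = 0.2372, L₂ = ρ₂/(1-ρ₂) = 0.2372/(1-0.2372) = 0.3110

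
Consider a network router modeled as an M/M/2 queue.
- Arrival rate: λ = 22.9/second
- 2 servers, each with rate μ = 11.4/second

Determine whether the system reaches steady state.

Stability requires ρ = λ/(cμ) < 1
ρ = 22.9/(2 × 11.4) = 22.9/22.80 = 1.0044
Since 1.0044 ≥ 1, the system is UNSTABLE.
Need c > λ/μ = 22.9/11.4 = 2.01.
Minimum servers needed: c = 3.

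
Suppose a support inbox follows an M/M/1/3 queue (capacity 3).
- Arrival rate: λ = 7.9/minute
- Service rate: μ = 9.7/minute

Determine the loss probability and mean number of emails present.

ρ = λ/μ = 7.9/9.7 = 0.8144
P₀ = (1-ρ)/(1-ρ^(K+1)) = (1-0.8144)/(1-0.8144^4) = 0.1856/0.5601 = 0.3314
P_K = P₀×ρ^K = 0.3314 × 0.8144^3 = 0.3314 × 0.5401 = 0.1790
Blocking probability P_3 = 0.1790 (17.90%)
L = ρ[1 - (K+1)ρ^K + Kρ^(K+1)] / [(1-ρ)(1-ρ^(K+1))]
L = 0.8144 × (1 - 4×0.54015 + 3×0.43990) / ((1 - 0.8144) × (1 - 0.43990)) = 1.2464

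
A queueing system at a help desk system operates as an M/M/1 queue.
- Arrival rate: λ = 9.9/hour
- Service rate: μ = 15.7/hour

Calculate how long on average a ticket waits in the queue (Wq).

First, compute utilization: ρ = λ/μ = 9.9/15.7 = 0.6306
For M/M/1: Wq = λ/(μ(μ-λ))
Wq = 9.9/(15.7 × (15.7-9.9))
Wq = 9.9/(15.7 × 5.80)
Wq = 0.1087 hours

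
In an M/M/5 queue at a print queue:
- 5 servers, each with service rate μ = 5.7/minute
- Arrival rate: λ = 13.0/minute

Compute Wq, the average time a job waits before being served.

Traffic intensity: ρ = λ/(cμ) = 13.0/(5×5.7) = 0.4561
Since ρ = 0.4561 < 1, system is stable.
Offered load a = λ/μ = cρ = 13.0/5.7 = 2.2807
P₀ = [ Σₙ₌₀^4 aⁿ/n! + a^5/(5!(1-ρ)) ]⁻¹
Σ = a^0/0! + a^1/1! + a^2/2! + a^3/3! + a^4/4! = 1.0000 + 2.2807 + 2.6008 + 1.9772 + 1.1274 = 8.9861
a^5/(5!(1-ρ)) = 61.7081/(120 × 0.5439) = 0.9455
P₀ = 1/(8.9861 + 0.9455) = 0.1007
Lq = P₀·a^5·ρ / (5!(1-ρ)²) = 0.1007 × 61.7081 × 0.4561 / (120 × 0.2958) = 0.07985
Wq = Lq/λ = 0.07985/13.0 = 0.006142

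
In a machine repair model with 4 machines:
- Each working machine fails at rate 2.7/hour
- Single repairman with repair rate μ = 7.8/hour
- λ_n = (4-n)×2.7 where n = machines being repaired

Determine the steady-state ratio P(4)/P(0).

P(4)/P(0) = ∏_{i=0}^{4-1} λ_i/μ_{i+1}
= (4-0)×2.7/7.8 × (4-1)×2.7/7.8 × (4-2)×2.7/7.8 × (4-3)×2.7/7.8
= 0.3446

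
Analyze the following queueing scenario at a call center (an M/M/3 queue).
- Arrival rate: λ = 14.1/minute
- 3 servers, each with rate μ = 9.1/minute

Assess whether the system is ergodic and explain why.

Stability requires ρ = λ/(cμ) < 1
ρ = 14.1/(3 × 9.1) = 14.1/27.30 = 0.5165
Since 0.5165 < 1, the system is STABLE.
The servers are busy 51.65% of the time.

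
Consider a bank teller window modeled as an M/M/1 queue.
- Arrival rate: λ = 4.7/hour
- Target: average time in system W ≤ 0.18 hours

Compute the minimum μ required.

For M/M/1: W = 1/(μ-λ)
Need W ≤ 0.18, so 1/(μ-λ) ≤ 0.18
μ - λ ≥ 1/0.18 = 5.5556
μ ≥ 4.7 + 5.5556 = 10.2556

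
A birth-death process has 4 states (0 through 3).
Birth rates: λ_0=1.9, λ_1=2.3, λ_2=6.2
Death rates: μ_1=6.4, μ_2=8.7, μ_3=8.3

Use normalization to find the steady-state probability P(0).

Ratios P(n)/P(0) = (λ₀···λₙ₋₁)/(μ₁···μₙ):
P(1)/P(0) = (1.9)/(6.4) = 0.2969
P(2)/P(0) = (1.9×2.3)/(6.4×8.7) = 0.07848
P(3)/P(0) = (1.9×2.3×6.2)/(6.4×8.7×8.3) = 0.05863

Normalization: ∑ P(n) = 1
P(0) × (1.0000 + 0.2969 + 0.07848 + 0.05863) = 1
P(0) × 1.4340 = 1
P(0) = 1/1.4340 = 0.6974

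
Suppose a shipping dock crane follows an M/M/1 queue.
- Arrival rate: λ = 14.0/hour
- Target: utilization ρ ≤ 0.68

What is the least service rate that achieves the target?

ρ = λ/μ, so μ = λ/ρ
μ ≥ 14.0/0.68 = 20.5882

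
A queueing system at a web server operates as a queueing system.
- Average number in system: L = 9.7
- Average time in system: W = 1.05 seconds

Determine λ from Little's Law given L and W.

Little's Law: L = λW, so λ = L/W
λ = 9.7/1.05 = 9.2381 requests/second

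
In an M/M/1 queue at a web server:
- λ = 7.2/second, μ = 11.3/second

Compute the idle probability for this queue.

ρ = λ/μ = 7.2/11.3 = 0.6372
P(0) = 1 - ρ = 1 - 0.6372 = 0.3628
The server is idle 36.28% of the time.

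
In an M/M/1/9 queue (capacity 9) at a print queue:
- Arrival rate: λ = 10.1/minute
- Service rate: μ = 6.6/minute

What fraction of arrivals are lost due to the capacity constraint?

ρ = λ/μ = 10.1/6.6 = 1.5303
P₀ = (1-ρ)/(1-ρ^(K+1)) = (1-1.5303)/(1-1.5303^10) = -0.5303/-69.4313 = 0.007638
P_K = P₀×ρ^K = 0.007638 × 1.5303^9 = 0.007638 × 46.0245 = 0.3515
Blocking probability = 35.15%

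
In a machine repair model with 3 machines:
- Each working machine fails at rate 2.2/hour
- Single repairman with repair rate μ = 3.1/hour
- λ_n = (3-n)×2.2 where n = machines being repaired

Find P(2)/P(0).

P(2)/P(0) = ∏_{i=0}^{2-1} λ_i/μ_{i+1}
= (3-0)×2.2/3.1 × (3-1)×2.2/3.1
= 3.0219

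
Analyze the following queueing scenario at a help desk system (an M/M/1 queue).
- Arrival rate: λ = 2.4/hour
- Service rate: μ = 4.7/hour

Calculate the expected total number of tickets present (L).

ρ = λ/μ = 2.4/4.7 = 0.5106
For M/M/1: L = λ/(μ-λ)
L = 2.4/(4.7-2.4) = 2.4/2.30
L = 1.0435 tickets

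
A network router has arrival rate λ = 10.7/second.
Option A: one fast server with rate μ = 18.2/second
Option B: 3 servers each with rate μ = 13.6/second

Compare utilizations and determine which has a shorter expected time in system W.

Option A: single server μ = 18.2 (M/M/1)
  ρ_A = 10.7/18.2 = 0.5879
  W_A = 1/(μ-λ) = 1/(18.2-10.7) = 1/7.50 = 0.1333

Option B: 3 servers μ = 13.6 (M/M/3)
  ρ_B = λ/(cμ) = 10.7/(3×13.6) = 0.2623
  Offered load a = λ/μ = cρ = 10.7/13.6 = 0.7868
  P₀ = [ Σₙ₌₀^2 aⁿ/n! + a^3/(3!(1-ρ)) ]⁻¹
  Σ = a^0/0! + a^1/1! + a^2/2! = 1.0000 + 0.7868 + 0.3095 = 2.0963
  a^3/(3!(1-ρ)) = 0.4870/(6 × 0.7377) = 0.1100
  P₀ = 1/(2.09626 + 0.110021) = 0.4533
  Lq = P₀·a^3·ρ / (3!(1-ρ)²) = 0.4533 × 0.4870 × 0.2623 / (6 × 0.5443) = 0.01773
  Wq_B = Lq/λ = 0.01773/10.7 = 0.001657
  W_B = Wq_B + 1/μ = 0.001657 + 0.07353 = 0.07519

Since W_B = 0.07519 < W_A = 0.1333, Option B (multiple servers) has the shorter time in system.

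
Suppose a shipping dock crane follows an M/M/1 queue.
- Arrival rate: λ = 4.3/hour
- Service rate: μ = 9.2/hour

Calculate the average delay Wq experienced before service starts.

First, compute utilization: ρ = λ/μ = 4.3/9.2 = 0.4674
For M/M/1: Wq = λ/(μ(μ-λ))
Wq = 4.3/(9.2 × (9.2-4.3))
Wq = 4.3/(9.2 × 4.90)
Wq = 0.09539 hours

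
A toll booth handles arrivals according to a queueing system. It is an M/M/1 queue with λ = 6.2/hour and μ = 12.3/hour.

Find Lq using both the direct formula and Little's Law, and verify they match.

Method 1 (direct): Lq = λ²/(μ(μ-λ)) = 38.44/(12.3 × 6.10) = 0.5123

Method 2 (Little's Law):
W = 1/(μ-λ) = 1/6.10 = 0.16393
Wq = W - 1/μ = 0.16393 - 0.081301 = 0.08263
Lq = λWq = 6.2 × 0.08263 = 0.5123 ✔ (matches Method 1)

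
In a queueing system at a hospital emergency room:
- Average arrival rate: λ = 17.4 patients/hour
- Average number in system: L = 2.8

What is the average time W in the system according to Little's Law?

Little's Law: L = λW, so W = L/λ
W = 2.8/17.4 = 0.1609 hours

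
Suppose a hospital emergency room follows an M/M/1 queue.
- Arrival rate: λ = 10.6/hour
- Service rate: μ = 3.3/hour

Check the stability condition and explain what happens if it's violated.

Stability requires ρ = λ/(cμ) < 1
ρ = 10.6/(1 × 3.3) = 10.6/3.30 = 3.2121
Since 3.2121 ≥ 1, the system is UNSTABLE.
Queue grows without bound. Need μ > λ = 10.6.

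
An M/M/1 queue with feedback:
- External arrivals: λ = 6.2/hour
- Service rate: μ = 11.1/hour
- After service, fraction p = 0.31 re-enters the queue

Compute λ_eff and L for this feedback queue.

Effective arrival rate: λ_eff = λ/(1-p) = 6.2/(1-0.31) = 6.2/0.69 = 8.9855
ρ = λ_eff/μ = 8.9855/11.1 = 0.809505
L = ρ/(1-ρ) = 0.809505/(1-0.809505) = 4.2495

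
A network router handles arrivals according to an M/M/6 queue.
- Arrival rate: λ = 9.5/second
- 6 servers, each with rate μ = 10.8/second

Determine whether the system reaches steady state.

Stability requires ρ = λ/(cμ) < 1
ρ = 9.5/(6 × 10.8) = 9.5/64.80 = 0.1466
Since 0.1466 < 1, the system is STABLE.
The servers are busy 14.66% of the time.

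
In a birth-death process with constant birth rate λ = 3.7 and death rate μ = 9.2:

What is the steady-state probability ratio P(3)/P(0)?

For constant rates: P(n)/P(0) = (λ/μ)^n
P(3)/P(0) = (3.7/9.2)^3 = 0.40217^3 = 0.06505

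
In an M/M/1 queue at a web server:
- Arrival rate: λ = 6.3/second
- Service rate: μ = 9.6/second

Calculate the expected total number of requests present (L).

ρ = λ/μ = 6.3/9.6 = 0.6562
For M/M/1: L = λ/(μ-λ)
L = 6.3/(9.6-6.3) = 6.3/3.30
L = 1.9091 requests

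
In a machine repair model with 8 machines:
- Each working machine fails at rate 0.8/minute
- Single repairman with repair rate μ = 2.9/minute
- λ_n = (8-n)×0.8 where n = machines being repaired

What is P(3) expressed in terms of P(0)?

P(3)/P(0) = ∏_{i=0}^{3-1} λ_i/μ_{i+1}
= (8-0)×0.8/2.9 × (8-1)×0.8/2.9 × (8-2)×0.8/2.9
= 7.0537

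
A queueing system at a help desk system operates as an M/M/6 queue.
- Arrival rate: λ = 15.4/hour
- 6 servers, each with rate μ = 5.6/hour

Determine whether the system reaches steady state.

Stability requires ρ = λ/(cμ) < 1
ρ = 15.4/(6 × 5.6) = 15.4/33.60 = 0.4583
Since 0.4583 < 1, the system is STABLE.
The servers are busy 45.83% of the time.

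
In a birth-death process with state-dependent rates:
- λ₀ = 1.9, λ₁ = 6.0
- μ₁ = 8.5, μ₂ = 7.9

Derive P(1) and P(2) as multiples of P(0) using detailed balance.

Balance equations:
State 0: λ₀P₀ = μ₁P₁ → P₁ = (λ₀/μ₁)P₀ = (1.9/8.5)P₀ = 0.2235P₀
State 1: P₂ = (λ₀λ₁)/(μ₁μ₂)P₀ = (1.9×6.0)/(8.5×7.9)P₀ = 0.1698P₀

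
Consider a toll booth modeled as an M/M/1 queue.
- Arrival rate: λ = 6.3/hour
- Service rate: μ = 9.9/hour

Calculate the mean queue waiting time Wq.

First, compute utilization: ρ = λ/μ = 6.3/9.9 = 0.6364
For M/M/1: Wq = λ/(μ(μ-λ))
Wq = 6.3/(9.9 × (9.9-6.3))
Wq = 6.3/(9.9 × 3.60)
Wq = 0.1768 hours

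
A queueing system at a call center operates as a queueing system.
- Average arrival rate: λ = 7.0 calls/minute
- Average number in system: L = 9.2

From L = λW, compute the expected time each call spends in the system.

Little's Law: L = λW, so W = L/λ
W = 9.2/7.0 = 1.3143 minutes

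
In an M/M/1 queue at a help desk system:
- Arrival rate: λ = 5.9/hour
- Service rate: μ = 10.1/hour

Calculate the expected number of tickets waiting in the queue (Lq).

ρ = λ/μ = 5.9/10.1 = 0.5842
For M/M/1: Lq = λ²/(μ(μ-λ))
Lq = 34.81/(10.1 × 4.20)
Lq = 0.8206 tickets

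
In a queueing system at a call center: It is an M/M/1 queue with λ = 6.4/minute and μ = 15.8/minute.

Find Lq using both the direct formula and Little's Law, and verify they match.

Method 1 (direct): Lq = λ²/(μ(μ-λ)) = 40.96/(15.8 × 9.40) = 0.2758

Method 2 (Little's Law):
W = 1/(μ-λ) = 1/9.40 = 0.10638
Wq = W - 1/μ = 0.10638 - 0.063291 = 0.04309
Lq = λWq = 6.4 × 0.04309 = 0.2758 ✔ (matches Method 1)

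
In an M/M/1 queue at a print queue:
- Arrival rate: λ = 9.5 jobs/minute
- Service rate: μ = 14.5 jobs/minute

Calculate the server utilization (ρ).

Server utilization: ρ = λ/μ
ρ = 9.5/14.5 = 0.6552
The server is busy 65.52% of the time.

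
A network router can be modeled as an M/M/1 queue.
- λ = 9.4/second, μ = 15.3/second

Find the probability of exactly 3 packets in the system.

ρ = λ/μ = 9.4/15.3 = 0.6144
P(n) = (1-ρ)ρⁿ
P(3) = (1-0.6144) × 0.6144^3
P(3) = 0.38560 × 0.23193
P(3) = 0.08943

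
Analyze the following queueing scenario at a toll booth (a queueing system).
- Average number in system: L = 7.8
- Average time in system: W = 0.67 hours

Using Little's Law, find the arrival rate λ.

Little's Law: L = λW, so λ = L/W
λ = 7.8/0.67 = 11.6418 vehicles/hour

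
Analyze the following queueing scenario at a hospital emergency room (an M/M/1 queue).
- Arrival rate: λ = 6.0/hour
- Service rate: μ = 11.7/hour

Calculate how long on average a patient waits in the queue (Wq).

First, compute utilization: ρ = λ/μ = 6.0/11.7 = 0.5128
For M/M/1: Wq = λ/(μ(μ-λ))
Wq = 6.0/(11.7 × (11.7-6.0))
Wq = 6.0/(11.7 × 5.70)
Wq = 0.08997 hours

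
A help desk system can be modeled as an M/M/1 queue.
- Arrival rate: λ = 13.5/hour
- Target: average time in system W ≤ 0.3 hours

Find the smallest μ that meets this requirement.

For M/M/1: W = 1/(μ-λ)
Need W ≤ 0.3, so 1/(μ-λ) ≤ 0.3
μ - λ ≥ 1/0.3 = 3.3333
μ ≥ 13.5 + 3.3333 = 16.8333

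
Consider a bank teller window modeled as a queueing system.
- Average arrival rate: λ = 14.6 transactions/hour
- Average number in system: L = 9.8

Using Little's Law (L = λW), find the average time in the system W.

Little's Law: L = λW, so W = L/λ
W = 9.8/14.6 = 0.6712 hours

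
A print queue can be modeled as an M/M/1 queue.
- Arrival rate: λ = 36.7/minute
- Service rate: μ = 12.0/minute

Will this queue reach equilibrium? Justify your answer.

Stability requires ρ = λ/(cμ) < 1
ρ = 36.7/(1 × 12.0) = 36.7/12.00 = 3.0583
Since 3.0583 ≥ 1, the system is UNSTABLE.
Queue grows without bound. Need μ > λ = 36.7.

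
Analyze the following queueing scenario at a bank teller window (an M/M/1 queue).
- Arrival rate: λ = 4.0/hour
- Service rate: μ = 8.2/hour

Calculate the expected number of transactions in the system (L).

ρ = λ/μ = 4.0/8.2 = 0.4878
For M/M/1: L = λ/(μ-λ)
L = 4.0/(8.2-4.0) = 4.0/4.20
L = 0.9524 transactions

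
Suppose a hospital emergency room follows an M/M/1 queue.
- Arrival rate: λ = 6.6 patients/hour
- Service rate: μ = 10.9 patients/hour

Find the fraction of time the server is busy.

Server utilization: ρ = λ/μ
ρ = 6.6/10.9 = 0.6055
The server is busy 60.55% of the time.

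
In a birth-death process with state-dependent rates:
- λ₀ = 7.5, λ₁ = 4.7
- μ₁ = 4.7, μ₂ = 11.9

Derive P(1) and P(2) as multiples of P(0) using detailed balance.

Balance equations:
State 0: λ₀P₀ = μ₁P₁ → P₁ = (λ₀/μ₁)P₀ = (7.5/4.7)P₀ = 1.5957P₀
State 1: P₂ = (λ₀λ₁)/(μ₁μ₂)P₀ = (7.5×4.7)/(4.7×11.9)P₀ = 0.6303P₀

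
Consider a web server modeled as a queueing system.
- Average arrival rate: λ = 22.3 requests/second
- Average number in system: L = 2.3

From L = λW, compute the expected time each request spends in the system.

Little's Law: L = λW, so W = L/λ
W = 2.3/22.3 = 0.1031 seconds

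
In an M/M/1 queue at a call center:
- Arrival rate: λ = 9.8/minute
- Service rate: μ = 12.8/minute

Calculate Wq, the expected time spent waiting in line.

First, compute utilization: ρ = λ/μ = 9.8/12.8 = 0.7656
For M/M/1: Wq = λ/(μ(μ-λ))
Wq = 9.8/(12.8 × (12.8-9.8))
Wq = 9.8/(12.8 × 3.00)
Wq = 0.2552 minutes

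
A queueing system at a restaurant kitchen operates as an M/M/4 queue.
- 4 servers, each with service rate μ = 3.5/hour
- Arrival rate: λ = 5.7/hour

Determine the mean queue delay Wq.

Traffic intensity: ρ = λ/(cμ) = 5.7/(4×3.5) = 0.4071
Since ρ = 0.4071 < 1, system is stable.
Offered load a = λ/μ = cρ = 5.7/3.5 = 1.6286
P₀ = [ Σₙ₌₀^3 aⁿ/n! + a^4/(4!(1-ρ)) ]⁻¹
Σ = a^0/0! + a^1/1! + a^2/2! + a^3/3! = 1.0000 + 1.6286 + 1.3261 + 0.7199 = 4.6746
a^4/(4!(1-ρ)) = 7.0344/(24 × 0.59286) = 0.4944
P₀ = 1/(4.6746 + 0.4944) = 0.1935
Lq = P₀·a^4·ρ / (4!(1-ρ)²) = 0.19346 × 7.0344 × 0.40714 / (24 × 0.35148) = 0.06568
Wq = Lq/λ = 0.06568/5.7 = 0.01152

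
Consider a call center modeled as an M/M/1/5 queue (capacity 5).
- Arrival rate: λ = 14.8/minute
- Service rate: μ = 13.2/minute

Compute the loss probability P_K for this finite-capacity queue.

ρ = λ/μ = 14.8/13.2 = 1.12121
P₀ = (1-ρ)/(1-ρ^(K+1)) = (1-1.12121)/(1-1.12121^6) = -0.1212/-0.9867 = 0.1228
P_K = P₀×ρ^K = 0.12285 × 1.12121^5 = 0.12285 × 1.7719 = 0.2177
Blocking probability = 21.77%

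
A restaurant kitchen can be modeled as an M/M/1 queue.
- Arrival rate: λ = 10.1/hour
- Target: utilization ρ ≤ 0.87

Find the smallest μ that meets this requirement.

ρ = λ/μ, so μ = λ/ρ
μ ≥ 10.1/0.87 = 11.6092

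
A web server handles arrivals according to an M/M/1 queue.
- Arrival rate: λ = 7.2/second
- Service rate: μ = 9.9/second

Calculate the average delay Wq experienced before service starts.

First, compute utilization: ρ = λ/μ = 7.2/9.9 = 0.7273
For M/M/1: Wq = λ/(μ(μ-λ))
Wq = 7.2/(9.9 × (9.9-7.2))
Wq = 7.2/(9.9 × 2.70)
Wq = 0.2694 seconds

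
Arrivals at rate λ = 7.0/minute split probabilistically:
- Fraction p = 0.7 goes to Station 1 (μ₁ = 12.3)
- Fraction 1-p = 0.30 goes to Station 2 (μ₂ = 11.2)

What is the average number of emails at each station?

Effective rates: λ₁ = 7.0×0.7 = 4.9, λ₂ = 7.0×0.30 = 2.1
Station 1: ρ₁ = 4.9/12.3 = 0.3984, L₁ = ρ₁/(1-ρ₁) = 0.3984/(1-0.3984) = 0.6622
Station 2: ρ₂ = 2.1/11.2 = 0.1875, L₂ = ρ₂/(1-ρ₂) = 0.1875/(1-0.1875) = 0.2308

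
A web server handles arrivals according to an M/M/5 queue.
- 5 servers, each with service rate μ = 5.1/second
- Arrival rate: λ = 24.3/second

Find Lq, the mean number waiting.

Traffic intensity: ρ = λ/(cμ) = 24.3/(5×5.1) = 0.9529
Since ρ = 0.9529 < 1, system is stable.
Offered load a = λ/μ = cρ = 24.3/5.1 = 4.7647
P₀ = [ Σₙ₌₀^4 aⁿ/n! + a^5/(5!(1-ρ)) ]⁻¹
Σ = a^0/0! + a^1/1! + a^2/2! + a^3/3! + a^4/4! = 1.0000 + 4.7647 + 11.3512 + 18.0284 + 21.4750 = 56.6193
a^5/(5!(1-ρ)) = 2455.7293/(120 × 0.047058824) = 434.8687
P₀ = 1/(56.6193 + 434.8687) = 0.002035
Lq = P₀·a^5·ρ / (5!(1-ρ)²) = 0.00203464 × 2455.7293 × 0.952941 / (120 × 0.00221453) = 17.9172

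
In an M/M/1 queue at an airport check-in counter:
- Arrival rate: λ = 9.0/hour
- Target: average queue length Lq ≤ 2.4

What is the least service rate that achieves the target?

For M/M/1: Lq = λ²/(μ(μ-λ))
Need Lq ≤ 2.4, i.e. μ(μ-λ) ≥ λ²/2.4
μ² - 9.0μ - 81.00/2.4 ≥ 0  →  μ² - 9.0μ - 33.7500 ≥ 0
Quadratic formula (positive root): μ = [λ + √(λ² + 4×33.7500)]/2
Discriminant: 81.00 + 4×33.7500 = 216.0000, √216.0000 = 14.69694
μ ≥ (9.0 + 14.69694)/2 = 11.8485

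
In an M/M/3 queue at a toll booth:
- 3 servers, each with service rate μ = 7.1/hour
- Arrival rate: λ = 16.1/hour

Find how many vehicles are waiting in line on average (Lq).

Traffic intensity: ρ = λ/(cμ) = 16.1/(3×7.1) = 0.7559
Since ρ = 0.7559 < 1, system is stable.
Offered load a = λ/μ = cρ = 16.1/7.1 = 2.2676
P₀ = [ Σₙ₌₀^2 aⁿ/n! + a^3/(3!(1-ρ)) ]⁻¹
Σ = a^0/0! + a^1/1! + a^2/2! = 1.0000 + 2.2676 + 2.5710 = 5.8386
a^3/(3!(1-ρ)) = 11.6601/(6 × 0.24413) = 7.9603
P₀ = 1/(5.8386 + 7.9603) = 0.07247
Lq = P₀·a^3·ρ / (3!(1-ρ)²) = 0.072470 × 11.6601 × 0.75587 / (6 × 0.059600) = 1.7861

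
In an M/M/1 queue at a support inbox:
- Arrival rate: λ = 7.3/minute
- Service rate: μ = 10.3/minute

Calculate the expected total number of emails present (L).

ρ = λ/μ = 7.3/10.3 = 0.7087
For M/M/1: L = λ/(μ-λ)
L = 7.3/(10.3-7.3) = 7.3/3.00
L = 2.4333 emails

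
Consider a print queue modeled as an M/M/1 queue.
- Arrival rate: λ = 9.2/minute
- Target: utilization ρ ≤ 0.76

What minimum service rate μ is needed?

ρ = λ/μ, so μ = λ/ρ
μ ≥ 9.2/0.76 = 12.1053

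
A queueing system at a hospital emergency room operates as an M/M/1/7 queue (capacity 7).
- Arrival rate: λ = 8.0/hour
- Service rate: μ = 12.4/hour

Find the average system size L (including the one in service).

ρ = λ/μ = 8.0/12.4 = 0.64516
P₀ = (1-ρ)/(1-ρ^(K+1)) = (1-0.64516)/(1-0.64516^8) = 0.3548/0.9700 = 0.3658
P_K = P₀×ρ^K = 0.3658 × 0.64516^7 = 0.3658 × 0.04652 = 0.01702
L = ρ[1 - (K+1)ρ^K + Kρ^(K+1)] / [(1-ρ)(1-ρ^(K+1))]
L = 0.64516 × (1 - 8×0.046523 + 7×0.030015) / ((1 - 0.64516) × (1 - 0.030015)) = 1.5706 patients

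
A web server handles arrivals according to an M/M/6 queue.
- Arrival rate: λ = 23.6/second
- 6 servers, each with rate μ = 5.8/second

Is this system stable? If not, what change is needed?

Stability requires ρ = λ/(cμ) < 1
ρ = 23.6/(6 × 5.8) = 23.6/34.80 = 0.6782
Since 0.6782 < 1, the system is STABLE.
The servers are busy 67.82% of the time.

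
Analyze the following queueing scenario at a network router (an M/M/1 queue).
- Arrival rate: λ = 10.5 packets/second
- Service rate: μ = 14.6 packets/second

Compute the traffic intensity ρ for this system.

Server utilization: ρ = λ/μ
ρ = 10.5/14.6 = 0.7192
The server is busy 71.92% of the time.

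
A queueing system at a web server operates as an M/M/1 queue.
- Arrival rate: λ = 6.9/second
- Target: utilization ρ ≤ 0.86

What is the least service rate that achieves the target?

ρ = λ/μ, so μ = λ/ρ
μ ≥ 6.9/0.86 = 8.0233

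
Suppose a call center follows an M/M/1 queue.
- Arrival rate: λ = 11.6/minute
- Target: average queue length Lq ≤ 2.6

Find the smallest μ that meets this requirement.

For M/M/1: Lq = λ²/(μ(μ-λ))
Need Lq ≤ 2.6, i.e. μ(μ-λ) ≥ λ²/2.6
μ² - 11.6μ - 134.56/2.6 ≥ 0  →  μ² - 11.6μ - 51.75385 ≥ 0
Quadratic formula (positive root): μ = [λ + √(λ² + 4×51.75385)]/2
Discriminant: 134.56 + 4×51.75385 = 341.5754, √341.5754 = 18.4818
μ ≥ (11.6 + 18.4818)/2 = 15.0409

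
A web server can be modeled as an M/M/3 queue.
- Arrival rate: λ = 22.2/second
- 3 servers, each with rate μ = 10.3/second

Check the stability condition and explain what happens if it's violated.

Stability requires ρ = λ/(cμ) < 1
ρ = 22.2/(3 × 10.3) = 22.2/30.90 = 0.7184
Since 0.7184 < 1, the system is STABLE.
The servers are busy 71.84% of the time.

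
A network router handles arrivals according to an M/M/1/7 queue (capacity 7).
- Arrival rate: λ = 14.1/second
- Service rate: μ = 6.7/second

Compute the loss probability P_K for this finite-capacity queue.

ρ = λ/μ = 14.1/6.7 = 2.10448
P₀ = (1-ρ)/(1-ρ^(K+1)) = (1-2.10448)/(1-2.10448^8) = -1.1045/-383.7321 = 0.002878
P_K = P₀×ρ^K = 0.0028783 × 2.10448^7 = 0.0028783 × 182.8158 = 0.5262
Blocking probability = 52.62%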